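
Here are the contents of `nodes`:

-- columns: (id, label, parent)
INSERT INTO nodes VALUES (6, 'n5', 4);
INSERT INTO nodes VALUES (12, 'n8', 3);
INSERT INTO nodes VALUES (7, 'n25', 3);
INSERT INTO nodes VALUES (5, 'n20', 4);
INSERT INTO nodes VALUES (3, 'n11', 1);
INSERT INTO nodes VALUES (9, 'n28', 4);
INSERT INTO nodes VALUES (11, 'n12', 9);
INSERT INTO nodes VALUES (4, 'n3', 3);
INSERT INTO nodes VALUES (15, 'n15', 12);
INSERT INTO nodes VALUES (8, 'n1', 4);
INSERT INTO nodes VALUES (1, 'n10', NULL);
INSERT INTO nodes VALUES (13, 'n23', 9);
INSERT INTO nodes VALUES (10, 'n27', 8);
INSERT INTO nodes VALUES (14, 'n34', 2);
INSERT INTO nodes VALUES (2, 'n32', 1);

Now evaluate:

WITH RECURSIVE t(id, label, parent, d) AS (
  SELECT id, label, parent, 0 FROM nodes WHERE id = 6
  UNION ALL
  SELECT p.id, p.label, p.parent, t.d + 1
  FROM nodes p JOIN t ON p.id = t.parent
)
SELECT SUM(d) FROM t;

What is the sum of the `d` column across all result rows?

6

Base: id=6 (n5), parent=4, d 0.
Iteration 1: join on id=4 -> n3 (id 4, parent=3, d 1).
Iteration 2: join on id=3 -> n11 (id 3, parent=1, d 2).
Iteration 3: join on id=1 -> n10 (id 1, parent=NULL, d 3).
Iteration 4: parent is NULL; no match; recursion stops.
SUM(d) = 0 + 1 + 2 + 3 = 6.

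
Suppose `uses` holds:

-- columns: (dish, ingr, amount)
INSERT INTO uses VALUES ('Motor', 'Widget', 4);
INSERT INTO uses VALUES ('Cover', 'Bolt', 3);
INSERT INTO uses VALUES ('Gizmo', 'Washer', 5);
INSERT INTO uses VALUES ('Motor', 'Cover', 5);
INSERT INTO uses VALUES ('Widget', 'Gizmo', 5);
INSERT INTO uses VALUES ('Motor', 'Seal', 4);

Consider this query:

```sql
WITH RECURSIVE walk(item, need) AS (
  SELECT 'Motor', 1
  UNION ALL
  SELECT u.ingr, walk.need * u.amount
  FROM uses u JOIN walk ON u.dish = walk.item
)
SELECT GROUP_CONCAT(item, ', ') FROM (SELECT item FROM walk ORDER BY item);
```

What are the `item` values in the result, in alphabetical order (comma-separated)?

Base: (Motor, need=1).
Iteration 1: components of {Motor} -> Cover = 1*5 = 5, Seal = 1*4 = 4, Widget = 1*4 = 4.
Iteration 2: components of {Cover,Seal,Widget} -> Bolt = 5*3 = 15, Gizmo = 4*5 = 20.
Iteration 3: components of {Bolt,Gizmo} -> Washer = 20*5 = 100.
Iteration 4: no further components; recursion stops.

Bolt, Cover, Gizmo, Motor, Seal, Washer, Widget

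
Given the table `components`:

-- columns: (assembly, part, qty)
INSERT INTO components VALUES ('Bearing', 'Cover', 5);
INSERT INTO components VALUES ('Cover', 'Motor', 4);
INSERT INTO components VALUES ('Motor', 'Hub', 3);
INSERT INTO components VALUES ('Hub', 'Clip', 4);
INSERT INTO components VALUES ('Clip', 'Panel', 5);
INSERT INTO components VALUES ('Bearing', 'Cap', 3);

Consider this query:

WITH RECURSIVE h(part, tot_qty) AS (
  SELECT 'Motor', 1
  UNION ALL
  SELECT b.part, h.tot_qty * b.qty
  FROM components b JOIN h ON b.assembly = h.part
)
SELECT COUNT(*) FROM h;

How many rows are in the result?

4

Base: (Motor, tot_qty=1).
Iteration 1: components of {Motor} -> Hub = 1*3 = 3.
Iteration 2: components of {Hub} -> Clip = 3*4 = 12.
Iteration 3: components of {Clip} -> Panel = 12*5 = 60.
Iteration 4: no further components; recursion stops.
Total rows emitted: 4.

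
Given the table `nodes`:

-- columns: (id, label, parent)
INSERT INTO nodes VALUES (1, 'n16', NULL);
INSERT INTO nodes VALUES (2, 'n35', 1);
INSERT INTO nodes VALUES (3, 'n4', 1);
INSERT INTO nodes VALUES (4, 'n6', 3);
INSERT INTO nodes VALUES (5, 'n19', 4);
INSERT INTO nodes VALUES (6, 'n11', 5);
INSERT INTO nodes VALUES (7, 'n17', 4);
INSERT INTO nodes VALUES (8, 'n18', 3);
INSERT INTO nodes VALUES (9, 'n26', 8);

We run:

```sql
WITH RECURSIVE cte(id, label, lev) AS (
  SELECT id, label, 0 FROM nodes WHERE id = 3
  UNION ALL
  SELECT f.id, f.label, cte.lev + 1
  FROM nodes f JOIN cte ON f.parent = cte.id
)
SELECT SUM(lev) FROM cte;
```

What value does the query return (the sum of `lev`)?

Base: id=3 (n4) at lev 0.
Iteration 1: rows with parent in {3} -> n6 (id 4, lev 1), n18 (id 8, lev 1).
Iteration 2: rows with parent in {4,8} -> n19 (id 5, lev 2), n17 (id 7, lev 2), n26 (id 9, lev 2).
Iteration 3: rows with parent in {5,7,9} -> n11 (id 6, lev 3).
Iteration 4: no rows with parent in {6}; recursion stops.
SUM(lev) = 0 + 1 + 1 + 2 + 2 + 2 + 3 = 11.

11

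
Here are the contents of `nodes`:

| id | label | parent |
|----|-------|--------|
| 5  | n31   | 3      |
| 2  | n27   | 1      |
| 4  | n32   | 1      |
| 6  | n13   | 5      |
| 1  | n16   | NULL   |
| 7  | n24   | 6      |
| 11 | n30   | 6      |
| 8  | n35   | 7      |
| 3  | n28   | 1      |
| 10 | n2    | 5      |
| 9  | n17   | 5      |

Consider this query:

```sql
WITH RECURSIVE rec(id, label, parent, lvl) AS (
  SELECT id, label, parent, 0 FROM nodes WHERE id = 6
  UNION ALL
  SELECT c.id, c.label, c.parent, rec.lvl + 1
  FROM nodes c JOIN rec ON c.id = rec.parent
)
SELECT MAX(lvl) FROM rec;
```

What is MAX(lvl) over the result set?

Base: id=6 (n13), parent=5, lvl 0.
Iteration 1: join on id=5 -> n31 (id 5, parent=3, lvl 1).
Iteration 2: join on id=3 -> n28 (id 3, parent=1, lvl 2).
Iteration 3: join on id=1 -> n16 (id 1, parent=NULL, lvl 3).
Iteration 4: parent is NULL; no match; recursion stops.
lvl values: 0, 1, 2, 3; the maximum is 3.

3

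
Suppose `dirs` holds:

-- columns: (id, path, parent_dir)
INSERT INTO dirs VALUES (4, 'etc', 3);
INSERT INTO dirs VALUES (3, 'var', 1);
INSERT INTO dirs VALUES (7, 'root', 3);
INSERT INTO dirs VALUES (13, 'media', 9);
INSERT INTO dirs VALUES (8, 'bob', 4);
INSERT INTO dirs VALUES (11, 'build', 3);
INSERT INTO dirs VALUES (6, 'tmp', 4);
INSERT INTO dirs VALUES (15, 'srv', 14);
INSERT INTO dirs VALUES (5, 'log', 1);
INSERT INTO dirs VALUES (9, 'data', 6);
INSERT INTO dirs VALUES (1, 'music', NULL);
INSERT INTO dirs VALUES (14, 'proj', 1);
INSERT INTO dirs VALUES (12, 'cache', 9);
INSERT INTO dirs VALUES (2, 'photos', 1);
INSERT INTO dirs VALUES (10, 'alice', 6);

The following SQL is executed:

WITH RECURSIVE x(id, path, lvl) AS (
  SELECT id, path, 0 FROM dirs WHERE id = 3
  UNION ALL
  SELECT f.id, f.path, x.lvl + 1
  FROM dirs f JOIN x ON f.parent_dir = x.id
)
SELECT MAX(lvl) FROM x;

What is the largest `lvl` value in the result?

Base: id=3 (var) at lvl 0.
Iteration 1: rows with parent_dir in {3} -> etc (id 4, lvl 1), root (id 7, lvl 1), build (id 11, lvl 1).
Iteration 2: rows with parent_dir in {4,7,11} -> tmp (id 6, lvl 2), bob (id 8, lvl 2).
Iteration 3: rows with parent_dir in {6,8} -> data (id 9, lvl 3), alice (id 10, lvl 3).
Iteration 4: rows with parent_dir in {9,10} -> cache (id 12, lvl 4), media (id 13, lvl 4).
Iteration 5: no rows with parent_dir in {12,13}; recursion stops.
lvl values: 0, 1, 1, 1, 2, 2, 3, 3, 4, 4; the maximum is 4.

4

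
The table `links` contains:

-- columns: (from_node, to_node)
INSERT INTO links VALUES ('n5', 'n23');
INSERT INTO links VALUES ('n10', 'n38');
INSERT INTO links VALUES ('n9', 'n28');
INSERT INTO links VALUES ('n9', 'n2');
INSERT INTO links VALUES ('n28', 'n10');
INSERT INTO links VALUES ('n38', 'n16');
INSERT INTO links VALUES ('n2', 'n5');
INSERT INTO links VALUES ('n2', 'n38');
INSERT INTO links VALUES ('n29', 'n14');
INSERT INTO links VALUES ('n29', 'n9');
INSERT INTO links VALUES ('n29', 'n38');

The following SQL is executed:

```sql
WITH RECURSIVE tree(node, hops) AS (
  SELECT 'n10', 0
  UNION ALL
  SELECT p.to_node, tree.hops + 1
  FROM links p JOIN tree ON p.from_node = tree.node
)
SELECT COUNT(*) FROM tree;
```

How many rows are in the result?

Base: (n10, hops=0).
Iteration 1: edges from {n10} -> (n38, hops=1).
Iteration 2: edges from {n38} -> (n16, hops=2).
Iteration 3: no outgoing edges from {n16}; recursion stops.
Total rows emitted: 3.

3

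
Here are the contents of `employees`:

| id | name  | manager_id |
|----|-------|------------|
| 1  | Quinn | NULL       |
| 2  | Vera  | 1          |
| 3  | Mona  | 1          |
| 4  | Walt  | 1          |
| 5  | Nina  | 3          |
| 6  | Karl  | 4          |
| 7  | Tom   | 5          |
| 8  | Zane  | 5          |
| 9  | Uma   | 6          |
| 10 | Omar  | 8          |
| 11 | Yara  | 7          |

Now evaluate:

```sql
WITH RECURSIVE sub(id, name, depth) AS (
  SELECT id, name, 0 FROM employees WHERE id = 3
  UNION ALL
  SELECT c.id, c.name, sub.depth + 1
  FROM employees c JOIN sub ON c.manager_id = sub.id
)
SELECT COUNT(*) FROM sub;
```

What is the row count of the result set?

Base: id=3 (Mona) at depth 0.
Iteration 1: rows with manager_id in {3} -> Nina (id 5, depth 1).
Iteration 2: rows with manager_id in {5} -> Tom (id 7, depth 2), Zane (id 8, depth 2).
Iteration 3: rows with manager_id in {7,8} -> Omar (id 10, depth 3), Yara (id 11, depth 3).
Iteration 4: no rows with manager_id in {10,11}; recursion stops.
Total rows emitted: 6.

6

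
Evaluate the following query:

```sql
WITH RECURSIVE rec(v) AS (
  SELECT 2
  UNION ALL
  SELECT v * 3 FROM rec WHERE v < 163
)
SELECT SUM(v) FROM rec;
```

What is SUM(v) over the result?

Base: v=2.
Iteration 1: 2 < 163 holds -> v = 2 * 3 = 6.
Iteration 2: 6 < 163 holds -> v = 6 * 3 = 18.
Iteration 3: 18 < 163 holds -> v = 18 * 3 = 54.
Iteration 4: 54 < 163 holds -> v = 54 * 3 = 162.
Iteration 5: 162 < 163 holds -> v = 162 * 3 = 486.
Iteration 6: 486 < 163 fails; recursion stops.
SUM(v) = 2 + 6 + 18 + 54 + 162 + 486 = 728.

728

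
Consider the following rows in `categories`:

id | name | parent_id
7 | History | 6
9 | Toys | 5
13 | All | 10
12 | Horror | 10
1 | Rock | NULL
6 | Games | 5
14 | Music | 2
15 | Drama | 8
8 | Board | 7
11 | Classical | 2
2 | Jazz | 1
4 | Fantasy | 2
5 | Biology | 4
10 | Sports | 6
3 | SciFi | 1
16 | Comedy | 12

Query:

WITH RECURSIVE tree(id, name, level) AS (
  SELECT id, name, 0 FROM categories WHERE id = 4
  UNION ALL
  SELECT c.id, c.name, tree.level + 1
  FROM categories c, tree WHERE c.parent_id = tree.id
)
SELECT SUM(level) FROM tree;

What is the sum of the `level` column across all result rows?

33

Base: id=4 (Fantasy) at level 0.
Iteration 1: rows with parent_id in {4} -> Biology (id 5, level 1).
Iteration 2: rows with parent_id in {5} -> Games (id 6, level 2), Toys (id 9, level 2).
Iteration 3: rows with parent_id in {6,9} -> History (id 7, level 3), Sports (id 10, level 3).
Iteration 4: rows with parent_id in {7,10} -> Board (id 8, level 4), Horror (id 12, level 4), All (id 13, level 4).
Iteration 5: rows with parent_id in {8,12,13} -> Drama (id 15, level 5), Comedy (id 16, level 5).
Iteration 6: no rows with parent_id in {15,16}; recursion stops.
SUM(level) = 0 + 1 + 2 + 2 + 3 + 3 + 4 + 4 + 4 + 5 + 5 = 33.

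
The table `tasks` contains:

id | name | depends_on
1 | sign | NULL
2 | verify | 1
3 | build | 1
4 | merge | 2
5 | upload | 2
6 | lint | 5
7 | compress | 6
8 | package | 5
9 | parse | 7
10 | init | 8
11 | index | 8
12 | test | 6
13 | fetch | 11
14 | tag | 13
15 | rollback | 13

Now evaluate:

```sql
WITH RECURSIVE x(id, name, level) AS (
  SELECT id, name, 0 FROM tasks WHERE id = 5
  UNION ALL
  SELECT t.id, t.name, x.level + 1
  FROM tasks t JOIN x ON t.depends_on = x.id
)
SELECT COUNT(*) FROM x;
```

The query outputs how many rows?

Base: id=5 (upload) at level 0.
Iteration 1: rows with depends_on in {5} -> lint (id 6, level 1), package (id 8, level 1).
Iteration 2: rows with depends_on in {6,8} -> compress (id 7, level 2), init (id 10, level 2), index (id 11, level 2), test (id 12, level 2).
Iteration 3: rows with depends_on in {7,10,11,12} -> parse (id 9, level 3), fetch (id 13, level 3).
Iteration 4: rows with depends_on in {9,13} -> tag (id 14, level 4), rollback (id 15, level 4).
Iteration 5: no rows with depends_on in {14,15}; recursion stops.
Total rows emitted: 11.

11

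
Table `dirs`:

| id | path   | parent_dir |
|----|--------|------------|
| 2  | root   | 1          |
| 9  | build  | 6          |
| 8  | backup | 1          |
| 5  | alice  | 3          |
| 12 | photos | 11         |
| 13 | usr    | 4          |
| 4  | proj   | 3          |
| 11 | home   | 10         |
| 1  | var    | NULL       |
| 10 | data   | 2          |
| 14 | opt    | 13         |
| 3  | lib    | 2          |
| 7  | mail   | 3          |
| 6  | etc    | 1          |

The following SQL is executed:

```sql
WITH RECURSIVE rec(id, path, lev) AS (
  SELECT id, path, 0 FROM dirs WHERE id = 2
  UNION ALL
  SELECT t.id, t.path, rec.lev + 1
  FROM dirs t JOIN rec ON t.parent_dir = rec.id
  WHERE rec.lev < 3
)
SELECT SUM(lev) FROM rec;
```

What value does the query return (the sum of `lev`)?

Base: id=2 (root) at lev 0.
Iteration 1: rows with parent_dir in {2} -> lib (id 3, lev 1), data (id 10, lev 1).
Iteration 2: rows with parent_dir in {3,10} -> proj (id 4, lev 2), alice (id 5, lev 2), mail (id 7, lev 2), home (id 11, lev 2).
Iteration 3: rows with parent_dir in {4,5,7,11} -> photos (id 12, lev 3), usr (id 13, lev 3).
Iteration 4: lev < 3 fails for all current rows; recursion stops.
SUM(lev) = 0 + 1 + 1 + 2 + 2 + 2 + 2 + 3 + 3 = 16.

16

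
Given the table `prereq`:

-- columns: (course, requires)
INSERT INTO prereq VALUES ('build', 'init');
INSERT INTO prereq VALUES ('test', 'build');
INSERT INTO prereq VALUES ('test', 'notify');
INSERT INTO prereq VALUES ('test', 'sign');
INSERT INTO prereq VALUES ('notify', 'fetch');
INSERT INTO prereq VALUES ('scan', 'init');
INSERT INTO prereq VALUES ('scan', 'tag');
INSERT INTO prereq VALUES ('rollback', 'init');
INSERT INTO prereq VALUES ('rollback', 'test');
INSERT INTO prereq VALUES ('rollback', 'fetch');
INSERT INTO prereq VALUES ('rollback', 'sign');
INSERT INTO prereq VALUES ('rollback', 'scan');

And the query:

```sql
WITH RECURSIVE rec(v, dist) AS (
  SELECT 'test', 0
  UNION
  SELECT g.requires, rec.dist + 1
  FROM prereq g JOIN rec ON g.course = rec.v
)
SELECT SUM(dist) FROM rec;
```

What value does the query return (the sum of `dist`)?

Base: (test, dist=0).
Iteration 1: edges from {test} -> (build, dist=1), (notify, dist=1), (sign, dist=1).
Iteration 2: edges from {build,notify,sign} -> (fetch, dist=2), (init, dist=2).
Iteration 3: no outgoing edges from {fetch,init}; recursion stops.
SUM(dist) = 0 + 1 + 1 + 1 + 2 + 2 = 7.

7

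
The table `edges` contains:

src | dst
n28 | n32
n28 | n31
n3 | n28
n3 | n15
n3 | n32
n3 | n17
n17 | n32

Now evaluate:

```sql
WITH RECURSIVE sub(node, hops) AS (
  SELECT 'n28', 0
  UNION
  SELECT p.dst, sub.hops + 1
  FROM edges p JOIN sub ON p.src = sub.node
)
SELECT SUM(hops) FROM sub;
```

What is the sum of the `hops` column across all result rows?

Base: (n28, hops=0).
Iteration 1: edges from {n28} -> (n31, hops=1), (n32, hops=1).
Iteration 2: no outgoing edges from {n31,n32}; recursion stops.
SUM(hops) = 0 + 1 + 1 = 2.

2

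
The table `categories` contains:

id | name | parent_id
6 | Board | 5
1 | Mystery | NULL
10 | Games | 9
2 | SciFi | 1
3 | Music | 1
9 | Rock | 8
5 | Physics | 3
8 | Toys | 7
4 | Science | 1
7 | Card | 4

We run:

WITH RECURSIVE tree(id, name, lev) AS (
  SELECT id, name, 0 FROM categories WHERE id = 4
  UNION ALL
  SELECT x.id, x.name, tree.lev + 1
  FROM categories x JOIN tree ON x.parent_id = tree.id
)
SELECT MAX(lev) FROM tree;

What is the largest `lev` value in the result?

Base: id=4 (Science) at lev 0.
Iteration 1: rows with parent_id in {4} -> Card (id 7, lev 1).
Iteration 2: rows with parent_id in {7} -> Toys (id 8, lev 2).
Iteration 3: rows with parent_id in {8} -> Rock (id 9, lev 3).
Iteration 4: rows with parent_id in {9} -> Games (id 10, lev 4).
Iteration 5: no rows with parent_id in {10}; recursion stops.
lev values: 0, 1, 2, 3, 4; the maximum is 4.

4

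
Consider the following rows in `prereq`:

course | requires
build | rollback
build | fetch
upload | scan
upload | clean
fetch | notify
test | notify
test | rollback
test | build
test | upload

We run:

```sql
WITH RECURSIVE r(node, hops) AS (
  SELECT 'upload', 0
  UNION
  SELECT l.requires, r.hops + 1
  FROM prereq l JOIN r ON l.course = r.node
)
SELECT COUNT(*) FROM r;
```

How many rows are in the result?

Base: (upload, hops=0).
Iteration 1: edges from {upload} -> (clean, hops=1), (scan, hops=1).
Iteration 2: no outgoing edges from {clean,scan}; recursion stops.
Total rows emitted: 3.

3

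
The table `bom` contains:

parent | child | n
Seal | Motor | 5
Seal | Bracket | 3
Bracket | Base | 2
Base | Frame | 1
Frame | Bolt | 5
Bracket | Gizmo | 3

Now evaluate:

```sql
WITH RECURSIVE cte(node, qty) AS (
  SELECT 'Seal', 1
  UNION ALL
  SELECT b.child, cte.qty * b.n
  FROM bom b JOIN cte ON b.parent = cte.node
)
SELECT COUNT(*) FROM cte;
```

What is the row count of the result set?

7

Base: (Seal, qty=1).
Iteration 1: components of {Seal} -> Bracket = 1*3 = 3, Motor = 1*5 = 5.
Iteration 2: components of {Bracket,Motor} -> Base = 3*2 = 6, Gizmo = 3*3 = 9.
Iteration 3: components of {Base,Gizmo} -> Frame = 6*1 = 6.
Iteration 4: components of {Frame} -> Bolt = 6*5 = 30.
Iteration 5: no further components; recursion stops.
Total rows emitted: 7.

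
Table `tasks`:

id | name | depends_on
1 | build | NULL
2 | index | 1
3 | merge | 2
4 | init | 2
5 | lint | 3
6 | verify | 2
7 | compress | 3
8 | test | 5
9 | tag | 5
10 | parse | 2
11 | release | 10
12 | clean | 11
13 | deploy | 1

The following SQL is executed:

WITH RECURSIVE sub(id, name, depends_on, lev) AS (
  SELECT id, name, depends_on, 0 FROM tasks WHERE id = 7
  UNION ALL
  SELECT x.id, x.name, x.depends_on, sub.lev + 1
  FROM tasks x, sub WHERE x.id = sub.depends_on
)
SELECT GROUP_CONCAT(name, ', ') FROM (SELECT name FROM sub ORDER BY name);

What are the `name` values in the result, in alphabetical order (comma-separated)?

Base: id=7 (compress), depends_on=3, lev 0.
Iteration 1: join on id=3 -> merge (id 3, depends_on=2, lev 1).
Iteration 2: join on id=2 -> index (id 2, depends_on=1, lev 2).
Iteration 3: join on id=1 -> build (id 1, depends_on=NULL, lev 3).
Iteration 4: depends_on is NULL; no match; recursion stops.

build, compress, index, merge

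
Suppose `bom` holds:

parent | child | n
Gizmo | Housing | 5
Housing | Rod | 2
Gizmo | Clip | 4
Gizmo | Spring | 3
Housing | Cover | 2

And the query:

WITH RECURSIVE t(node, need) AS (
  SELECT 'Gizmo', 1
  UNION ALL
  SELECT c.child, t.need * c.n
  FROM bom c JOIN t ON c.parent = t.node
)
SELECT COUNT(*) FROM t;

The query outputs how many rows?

6

Base: (Gizmo, need=1).
Iteration 1: components of {Gizmo} -> Clip = 1*4 = 4, Housing = 1*5 = 5, Spring = 1*3 = 3.
Iteration 2: components of {Clip,Housing,Spring} -> Cover = 5*2 = 10, Rod = 5*2 = 10.
Iteration 3: no further components; recursion stops.
Total rows emitted: 6.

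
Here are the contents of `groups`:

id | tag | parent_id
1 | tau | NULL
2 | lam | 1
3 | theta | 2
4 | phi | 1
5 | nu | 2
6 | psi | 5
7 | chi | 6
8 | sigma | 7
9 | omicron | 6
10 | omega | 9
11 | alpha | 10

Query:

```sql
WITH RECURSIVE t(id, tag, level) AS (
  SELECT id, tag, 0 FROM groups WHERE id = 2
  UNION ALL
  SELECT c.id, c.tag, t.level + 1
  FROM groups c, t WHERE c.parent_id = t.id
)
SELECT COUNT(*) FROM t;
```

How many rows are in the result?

9

Base: id=2 (lam) at level 0.
Iteration 1: rows with parent_id in {2} -> theta (id 3, level 1), nu (id 5, level 1).
Iteration 2: rows with parent_id in {3,5} -> psi (id 6, level 2).
Iteration 3: rows with parent_id in {6} -> chi (id 7, level 3), omicron (id 9, level 3).
Iteration 4: rows with parent_id in {7,9} -> sigma (id 8, level 4), omega (id 10, level 4).
Iteration 5: rows with parent_id in {8,10} -> alpha (id 11, level 5).
Iteration 6: no rows with parent_id in {11}; recursion stops.
Total rows emitted: 9.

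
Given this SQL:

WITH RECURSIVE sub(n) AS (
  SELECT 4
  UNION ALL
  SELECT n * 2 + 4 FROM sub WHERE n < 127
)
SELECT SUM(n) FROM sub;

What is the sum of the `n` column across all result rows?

480

Base: n=4.
Iteration 1: 4 < 127 holds -> n = 4 * 2 + 4 = 12.
Iteration 2: 12 < 127 holds -> n = 12 * 2 + 4 = 28.
Iteration 3: 28 < 127 holds -> n = 28 * 2 + 4 = 60.
Iteration 4: 60 < 127 holds -> n = 60 * 2 + 4 = 124.
Iteration 5: 124 < 127 holds -> n = 124 * 2 + 4 = 252.
Iteration 6: 252 < 127 fails; recursion stops.
SUM(n) = 4 + 12 + 28 + 60 + 124 + 252 = 480.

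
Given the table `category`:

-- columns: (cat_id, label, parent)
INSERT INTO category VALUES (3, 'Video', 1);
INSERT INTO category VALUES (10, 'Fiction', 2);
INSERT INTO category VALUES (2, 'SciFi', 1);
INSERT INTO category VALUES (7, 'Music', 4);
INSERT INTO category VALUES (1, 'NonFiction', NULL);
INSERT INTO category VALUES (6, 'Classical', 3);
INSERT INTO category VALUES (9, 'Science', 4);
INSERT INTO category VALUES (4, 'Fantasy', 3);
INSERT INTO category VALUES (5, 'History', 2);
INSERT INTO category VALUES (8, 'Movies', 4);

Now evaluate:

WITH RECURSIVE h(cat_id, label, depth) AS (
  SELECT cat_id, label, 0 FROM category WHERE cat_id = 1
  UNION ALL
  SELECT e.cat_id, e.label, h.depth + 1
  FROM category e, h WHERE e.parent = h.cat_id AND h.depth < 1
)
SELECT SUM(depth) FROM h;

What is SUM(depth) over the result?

2

Base: cat_id=1 (NonFiction) at depth 0.
Iteration 1: rows with parent in {1} -> SciFi (id 2, depth 1), Video (id 3, depth 1).
Iteration 2: depth < 1 fails for all current rows; recursion stops.
SUM(depth) = 0 + 1 + 1 = 2.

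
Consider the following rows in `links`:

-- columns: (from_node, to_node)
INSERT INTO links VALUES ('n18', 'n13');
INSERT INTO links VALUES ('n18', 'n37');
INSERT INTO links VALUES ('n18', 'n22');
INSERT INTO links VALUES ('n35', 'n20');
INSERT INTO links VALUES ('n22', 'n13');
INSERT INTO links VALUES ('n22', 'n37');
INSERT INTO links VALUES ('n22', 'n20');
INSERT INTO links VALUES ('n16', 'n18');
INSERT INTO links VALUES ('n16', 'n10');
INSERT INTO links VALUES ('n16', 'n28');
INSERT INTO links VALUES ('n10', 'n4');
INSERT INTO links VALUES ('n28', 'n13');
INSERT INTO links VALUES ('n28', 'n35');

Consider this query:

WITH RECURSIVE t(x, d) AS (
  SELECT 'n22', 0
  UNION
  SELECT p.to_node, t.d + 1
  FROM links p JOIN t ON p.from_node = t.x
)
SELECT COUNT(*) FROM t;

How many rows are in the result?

4

Base: (n22, d=0).
Iteration 1: edges from {n22} -> (n13, d=1), (n20, d=1), (n37, d=1).
Iteration 2: no outgoing edges from {n13,n20,n37}; recursion stops.
Total rows emitted: 4.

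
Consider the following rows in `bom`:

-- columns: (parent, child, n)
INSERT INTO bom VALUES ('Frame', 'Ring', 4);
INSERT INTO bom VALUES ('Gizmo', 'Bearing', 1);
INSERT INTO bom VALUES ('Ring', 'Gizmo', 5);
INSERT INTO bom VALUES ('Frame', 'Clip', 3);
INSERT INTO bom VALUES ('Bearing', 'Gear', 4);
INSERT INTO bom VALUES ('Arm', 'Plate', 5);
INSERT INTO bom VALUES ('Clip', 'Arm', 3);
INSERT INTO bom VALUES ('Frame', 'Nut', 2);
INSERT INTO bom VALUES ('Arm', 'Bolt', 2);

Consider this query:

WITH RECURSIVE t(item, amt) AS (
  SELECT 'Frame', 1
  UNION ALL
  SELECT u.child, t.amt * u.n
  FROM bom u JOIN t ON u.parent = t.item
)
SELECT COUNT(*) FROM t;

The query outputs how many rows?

Base: (Frame, amt=1).
Iteration 1: components of {Frame} -> Clip = 1*3 = 3, Nut = 1*2 = 2, Ring = 1*4 = 4.
Iteration 2: components of {Clip,Nut,Ring} -> Arm = 3*3 = 9, Gizmo = 4*5 = 20.
Iteration 3: components of {Arm,Gizmo} -> Bearing = 20*1 = 20, Bolt = 9*2 = 18, Plate = 9*5 = 45.
Iteration 4: components of {Bearing,Bolt,Plate} -> Gear = 20*4 = 80.
Iteration 5: no further components; recursion stops.
Total rows emitted: 10.

10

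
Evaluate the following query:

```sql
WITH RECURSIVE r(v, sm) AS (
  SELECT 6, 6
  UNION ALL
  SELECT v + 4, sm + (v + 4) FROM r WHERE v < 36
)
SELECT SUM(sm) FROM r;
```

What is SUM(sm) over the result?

750

Base: v=6, sm=6.
Iteration 1: 6 < 36 holds -> v = 6 + 4 = 10, sm = 6 + 10 = 16.
Iteration 2: 10 < 36 holds -> v = 10 + 4 = 14, sm = 16 + 14 = 30.
Iteration 3: 14 < 36 holds -> v = 14 + 4 = 18, sm = 30 + 18 = 48.
Iteration 4: 18 < 36 holds -> v = 18 + 4 = 22, sm = 48 + 22 = 70.
Iteration 5: 22 < 36 holds -> v = 22 + 4 = 26, sm = 70 + 26 = 96.
Iteration 6: 26 < 36 holds -> v = 26 + 4 = 30, sm = 96 + 30 = 126.
Iteration 7: 30 < 36 holds -> v = 30 + 4 = 34, sm = 126 + 34 = 160.
Iteration 8: 34 < 36 holds -> v = 34 + 4 = 38, sm = 160 + 38 = 198.
Iteration 9: 38 < 36 fails; recursion stops.
SUM(sm) = 6 + 16 + 30 + 48 + 70 + 96 + 126 + 160 + 198 = 750.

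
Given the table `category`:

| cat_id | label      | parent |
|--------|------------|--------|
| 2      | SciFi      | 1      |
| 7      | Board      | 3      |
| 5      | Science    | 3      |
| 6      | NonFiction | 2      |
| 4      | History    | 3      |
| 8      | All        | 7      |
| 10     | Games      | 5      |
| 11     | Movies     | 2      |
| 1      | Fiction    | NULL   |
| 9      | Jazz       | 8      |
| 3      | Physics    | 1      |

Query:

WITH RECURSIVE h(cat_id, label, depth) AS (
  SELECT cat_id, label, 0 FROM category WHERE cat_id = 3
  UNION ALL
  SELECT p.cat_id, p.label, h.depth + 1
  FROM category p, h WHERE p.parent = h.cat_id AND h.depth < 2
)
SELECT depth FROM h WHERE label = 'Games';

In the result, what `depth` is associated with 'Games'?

Base: cat_id=3 (Physics) at depth 0.
Iteration 1: rows with parent in {3} -> History (id 4, depth 1), Science (id 5, depth 1), Board (id 7, depth 1).
Iteration 2: rows with parent in {4,5,7} -> All (id 8, depth 2), Games (id 10, depth 2).
Iteration 3: depth < 2 fails for all current rows; recursion stops.

2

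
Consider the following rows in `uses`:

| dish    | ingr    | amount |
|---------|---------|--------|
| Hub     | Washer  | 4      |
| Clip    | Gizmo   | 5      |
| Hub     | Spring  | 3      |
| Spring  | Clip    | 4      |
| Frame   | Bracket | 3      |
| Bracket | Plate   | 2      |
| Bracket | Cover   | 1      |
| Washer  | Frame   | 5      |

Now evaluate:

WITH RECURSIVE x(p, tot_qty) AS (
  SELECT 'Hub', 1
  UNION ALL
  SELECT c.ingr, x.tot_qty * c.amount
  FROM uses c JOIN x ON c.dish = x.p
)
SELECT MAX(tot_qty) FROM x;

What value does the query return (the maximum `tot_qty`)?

Base: (Hub, tot_qty=1).
Iteration 1: components of {Hub} -> Spring = 1*3 = 3, Washer = 1*4 = 4.
Iteration 2: components of {Spring,Washer} -> Clip = 3*4 = 12, Frame = 4*5 = 20.
Iteration 3: components of {Clip,Frame} -> Bracket = 20*3 = 60, Gizmo = 12*5 = 60.
Iteration 4: components of {Bracket,Gizmo} -> Cover = 60*1 = 60, Plate = 60*2 = 120.
Iteration 5: no further components; recursion stops.
tot_qty values: 1, 4, 3, 20, 12, 60, 60, 120, 60; the maximum is 120.

120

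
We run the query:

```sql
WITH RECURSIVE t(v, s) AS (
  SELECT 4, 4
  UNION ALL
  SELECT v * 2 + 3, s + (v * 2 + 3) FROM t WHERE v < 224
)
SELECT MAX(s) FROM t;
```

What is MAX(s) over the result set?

Base: v=4, s=4.
Iteration 1: 4 < 224 holds -> v = 4 * 2 + 3 = 11, s = 4 + 11 = 15.
Iteration 2: 11 < 224 holds -> v = 11 * 2 + 3 = 25, s = 15 + 25 = 40.
Iteration 3: 25 < 224 holds -> v = 25 * 2 + 3 = 53, s = 40 + 53 = 93.
Iteration 4: 53 < 224 holds -> v = 53 * 2 + 3 = 109, s = 93 + 109 = 202.
Iteration 5: 109 < 224 holds -> v = 109 * 2 + 3 = 221, s = 202 + 221 = 423.
Iteration 6: 221 < 224 holds -> v = 221 * 2 + 3 = 445, s = 423 + 445 = 868.
Iteration 7: 445 < 224 fails; recursion stops.
s values: 4, 15, 40, 93, 202, 423, 868; the maximum is 868.

868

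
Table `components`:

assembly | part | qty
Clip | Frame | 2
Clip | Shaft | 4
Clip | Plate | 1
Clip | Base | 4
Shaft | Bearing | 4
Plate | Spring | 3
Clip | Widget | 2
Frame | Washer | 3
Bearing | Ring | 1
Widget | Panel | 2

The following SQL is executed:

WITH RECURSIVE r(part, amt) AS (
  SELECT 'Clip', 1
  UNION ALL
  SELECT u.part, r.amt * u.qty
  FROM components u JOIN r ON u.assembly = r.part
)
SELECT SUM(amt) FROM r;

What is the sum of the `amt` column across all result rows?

59

Base: (Clip, amt=1).
Iteration 1: components of {Clip} -> Base = 1*4 = 4, Frame = 1*2 = 2, Plate = 1*1 = 1, Shaft = 1*4 = 4, Widget = 1*2 = 2.
Iteration 2: components of {Base,Frame,Plate,Shaft,Widget} -> Bearing = 4*4 = 16, Panel = 2*2 = 4, Spring = 1*3 = 3, Washer = 2*3 = 6.
Iteration 3: components of {Bearing,Panel,Spring,Washer} -> Ring = 16*1 = 16.
Iteration 4: no further components; recursion stops.
SUM(amt) = 1 + 2 + 4 + 1 + 4 + 2 + 6 + 16 + 3 + 4 + 16 = 59.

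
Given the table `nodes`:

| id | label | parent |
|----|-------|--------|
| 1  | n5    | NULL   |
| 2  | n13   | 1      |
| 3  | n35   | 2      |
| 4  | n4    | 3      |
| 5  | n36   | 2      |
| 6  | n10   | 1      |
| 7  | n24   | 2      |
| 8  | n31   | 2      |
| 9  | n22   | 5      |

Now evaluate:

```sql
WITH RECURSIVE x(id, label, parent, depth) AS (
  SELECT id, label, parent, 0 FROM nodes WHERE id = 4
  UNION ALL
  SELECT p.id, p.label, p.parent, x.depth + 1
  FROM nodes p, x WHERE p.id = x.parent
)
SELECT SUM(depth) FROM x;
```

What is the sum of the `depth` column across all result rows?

Base: id=4 (n4), parent=3, depth 0.
Iteration 1: join on id=3 -> n35 (id 3, parent=2, depth 1).
Iteration 2: join on id=2 -> n13 (id 2, parent=1, depth 2).
Iteration 3: join on id=1 -> n5 (id 1, parent=NULL, depth 3).
Iteration 4: parent is NULL; no match; recursion stops.
SUM(depth) = 0 + 1 + 2 + 3 = 6.

6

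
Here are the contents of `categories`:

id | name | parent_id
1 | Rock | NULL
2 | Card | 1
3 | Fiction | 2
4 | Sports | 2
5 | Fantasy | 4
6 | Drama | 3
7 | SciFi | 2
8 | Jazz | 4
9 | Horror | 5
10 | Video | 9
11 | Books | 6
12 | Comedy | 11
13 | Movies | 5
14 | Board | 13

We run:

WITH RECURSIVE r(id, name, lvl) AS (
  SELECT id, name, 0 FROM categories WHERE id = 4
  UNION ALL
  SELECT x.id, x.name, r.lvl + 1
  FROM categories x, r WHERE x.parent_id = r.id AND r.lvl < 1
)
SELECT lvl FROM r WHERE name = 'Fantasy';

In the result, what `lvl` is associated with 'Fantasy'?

Base: id=4 (Sports) at lvl 0.
Iteration 1: rows with parent_id in {4} -> Fantasy (id 5, lvl 1), Jazz (id 8, lvl 1).
Iteration 2: lvl < 1 fails for all current rows; recursion stops.

1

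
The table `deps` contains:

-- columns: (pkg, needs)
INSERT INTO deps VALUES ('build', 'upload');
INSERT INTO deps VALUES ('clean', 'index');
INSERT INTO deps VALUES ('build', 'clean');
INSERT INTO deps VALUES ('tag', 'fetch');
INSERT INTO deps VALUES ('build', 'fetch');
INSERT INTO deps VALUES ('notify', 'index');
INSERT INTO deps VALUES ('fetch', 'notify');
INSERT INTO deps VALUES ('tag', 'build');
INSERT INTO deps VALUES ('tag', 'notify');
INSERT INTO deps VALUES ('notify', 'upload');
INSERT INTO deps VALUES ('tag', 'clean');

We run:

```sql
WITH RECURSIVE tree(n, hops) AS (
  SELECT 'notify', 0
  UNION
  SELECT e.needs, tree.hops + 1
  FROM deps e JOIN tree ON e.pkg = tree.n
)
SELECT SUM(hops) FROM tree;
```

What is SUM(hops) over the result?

Base: (notify, hops=0).
Iteration 1: edges from {notify} -> (index, hops=1), (upload, hops=1).
Iteration 2: no outgoing edges from {index,upload}; recursion stops.
SUM(hops) = 0 + 1 + 1 = 2.

2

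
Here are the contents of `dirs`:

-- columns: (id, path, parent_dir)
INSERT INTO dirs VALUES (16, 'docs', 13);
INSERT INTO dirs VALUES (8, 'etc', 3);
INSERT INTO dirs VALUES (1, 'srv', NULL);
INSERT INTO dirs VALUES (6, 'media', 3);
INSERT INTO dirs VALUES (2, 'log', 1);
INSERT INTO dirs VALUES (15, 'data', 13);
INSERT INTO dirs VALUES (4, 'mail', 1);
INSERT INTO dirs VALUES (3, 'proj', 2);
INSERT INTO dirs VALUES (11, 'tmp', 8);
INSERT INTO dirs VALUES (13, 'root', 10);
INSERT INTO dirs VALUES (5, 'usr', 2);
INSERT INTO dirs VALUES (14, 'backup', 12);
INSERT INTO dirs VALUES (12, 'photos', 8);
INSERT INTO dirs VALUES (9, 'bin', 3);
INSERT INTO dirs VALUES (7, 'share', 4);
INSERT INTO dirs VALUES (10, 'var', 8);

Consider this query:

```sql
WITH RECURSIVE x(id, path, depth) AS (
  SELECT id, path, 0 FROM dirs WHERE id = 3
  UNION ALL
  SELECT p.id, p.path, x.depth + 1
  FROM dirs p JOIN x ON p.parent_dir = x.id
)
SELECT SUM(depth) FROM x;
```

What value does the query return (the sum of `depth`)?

23

Base: id=3 (proj) at depth 0.
Iteration 1: rows with parent_dir in {3} -> media (id 6, depth 1), etc (id 8, depth 1), bin (id 9, depth 1).
Iteration 2: rows with parent_dir in {6,8,9} -> var (id 10, depth 2), tmp (id 11, depth 2), photos (id 12, depth 2).
Iteration 3: rows with parent_dir in {10,11,12} -> root (id 13, depth 3), backup (id 14, depth 3).
Iteration 4: rows with parent_dir in {13,14} -> data (id 15, depth 4), docs (id 16, depth 4).
Iteration 5: no rows with parent_dir in {15,16}; recursion stops.
SUM(depth) = 0 + 1 + 1 + 1 + 2 + 2 + 2 + 3 + 3 + 4 + 4 = 23.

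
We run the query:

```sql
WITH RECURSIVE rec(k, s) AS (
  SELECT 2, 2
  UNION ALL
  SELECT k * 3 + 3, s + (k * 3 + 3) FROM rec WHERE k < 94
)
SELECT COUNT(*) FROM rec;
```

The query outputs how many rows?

Base: k=2, s=2.
Iteration 1: 2 < 94 holds -> k = 2 * 3 + 3 = 9, s = 2 + 9 = 11.
Iteration 2: 9 < 94 holds -> k = 9 * 3 + 3 = 30, s = 11 + 30 = 41.
Iteration 3: 30 < 94 holds -> k = 30 * 3 + 3 = 93, s = 41 + 93 = 134.
Iteration 4: 93 < 94 holds -> k = 93 * 3 + 3 = 282, s = 134 + 282 = 416.
Iteration 5: 282 < 94 fails; recursion stops.
Total rows emitted: 5.

5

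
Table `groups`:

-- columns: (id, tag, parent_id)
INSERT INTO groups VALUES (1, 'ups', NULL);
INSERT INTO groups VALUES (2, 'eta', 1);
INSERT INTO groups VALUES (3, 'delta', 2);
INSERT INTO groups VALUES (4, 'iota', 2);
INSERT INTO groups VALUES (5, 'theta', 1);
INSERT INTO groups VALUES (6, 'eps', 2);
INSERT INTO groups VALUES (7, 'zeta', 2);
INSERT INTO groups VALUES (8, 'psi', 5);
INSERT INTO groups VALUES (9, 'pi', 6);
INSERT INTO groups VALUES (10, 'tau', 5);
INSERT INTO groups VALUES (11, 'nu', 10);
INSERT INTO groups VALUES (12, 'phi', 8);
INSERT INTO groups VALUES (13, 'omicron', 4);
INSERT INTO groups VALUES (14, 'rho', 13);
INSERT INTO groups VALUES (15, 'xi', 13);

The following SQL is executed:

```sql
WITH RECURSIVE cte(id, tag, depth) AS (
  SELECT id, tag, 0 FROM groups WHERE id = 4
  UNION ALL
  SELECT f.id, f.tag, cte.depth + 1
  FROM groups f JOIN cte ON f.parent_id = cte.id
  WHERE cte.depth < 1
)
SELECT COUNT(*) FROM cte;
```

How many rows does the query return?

Base: id=4 (iota) at depth 0.
Iteration 1: rows with parent_id in {4} -> omicron (id 13, depth 1).
Iteration 2: depth < 1 fails for all current rows; recursion stops.
Total rows emitted: 2.

2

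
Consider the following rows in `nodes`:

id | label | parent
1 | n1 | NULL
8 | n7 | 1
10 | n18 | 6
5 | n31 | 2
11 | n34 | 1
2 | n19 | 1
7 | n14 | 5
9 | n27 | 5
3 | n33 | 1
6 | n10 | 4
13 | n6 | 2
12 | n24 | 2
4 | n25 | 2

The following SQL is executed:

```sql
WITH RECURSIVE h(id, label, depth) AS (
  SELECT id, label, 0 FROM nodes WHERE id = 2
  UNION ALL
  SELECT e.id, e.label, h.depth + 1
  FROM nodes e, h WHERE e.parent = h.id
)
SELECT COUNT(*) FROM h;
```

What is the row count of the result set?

Base: id=2 (n19) at depth 0.
Iteration 1: rows with parent in {2} -> n25 (id 4, depth 1), n31 (id 5, depth 1), n24 (id 12, depth 1), n6 (id 13, depth 1).
Iteration 2: rows with parent in {4,5,12,13} -> n10 (id 6, depth 2), n14 (id 7, depth 2), n27 (id 9, depth 2).
Iteration 3: rows with parent in {6,7,9} -> n18 (id 10, depth 3).
Iteration 4: no rows with parent in {10}; recursion stops.
Total rows emitted: 9.

9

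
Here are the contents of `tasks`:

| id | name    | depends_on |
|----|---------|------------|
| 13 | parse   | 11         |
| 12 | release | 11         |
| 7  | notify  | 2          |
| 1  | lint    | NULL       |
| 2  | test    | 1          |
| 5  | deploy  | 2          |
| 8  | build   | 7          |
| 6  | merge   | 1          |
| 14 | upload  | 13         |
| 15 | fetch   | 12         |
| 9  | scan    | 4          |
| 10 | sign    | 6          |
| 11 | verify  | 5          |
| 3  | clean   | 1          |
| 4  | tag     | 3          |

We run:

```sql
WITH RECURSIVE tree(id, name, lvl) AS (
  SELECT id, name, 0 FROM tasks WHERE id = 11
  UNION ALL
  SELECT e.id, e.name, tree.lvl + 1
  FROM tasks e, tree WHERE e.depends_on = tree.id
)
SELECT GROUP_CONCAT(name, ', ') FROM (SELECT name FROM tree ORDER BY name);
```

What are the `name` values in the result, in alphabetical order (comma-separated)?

fetch, parse, release, upload, verify

Base: id=11 (verify) at lvl 0.
Iteration 1: rows with depends_on in {11} -> release (id 12, lvl 1), parse (id 13, lvl 1).
Iteration 2: rows with depends_on in {12,13} -> upload (id 14, lvl 2), fetch (id 15, lvl 2).
Iteration 3: no rows with depends_on in {14,15}; recursion stops.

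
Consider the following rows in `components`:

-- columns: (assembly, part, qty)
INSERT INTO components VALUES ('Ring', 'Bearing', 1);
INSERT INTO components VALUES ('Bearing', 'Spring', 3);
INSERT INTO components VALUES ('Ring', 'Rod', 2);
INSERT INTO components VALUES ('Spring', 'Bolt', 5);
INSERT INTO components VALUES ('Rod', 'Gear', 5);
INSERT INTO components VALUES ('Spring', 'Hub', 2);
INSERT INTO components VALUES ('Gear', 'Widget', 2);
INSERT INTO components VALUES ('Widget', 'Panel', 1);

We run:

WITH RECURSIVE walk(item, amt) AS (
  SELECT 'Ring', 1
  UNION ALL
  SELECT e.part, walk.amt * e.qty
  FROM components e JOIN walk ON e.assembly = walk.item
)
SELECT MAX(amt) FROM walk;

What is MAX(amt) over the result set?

Base: (Ring, amt=1).
Iteration 1: components of {Ring} -> Bearing = 1*1 = 1, Rod = 1*2 = 2.
Iteration 2: components of {Bearing,Rod} -> Gear = 2*5 = 10, Spring = 1*3 = 3.
Iteration 3: components of {Gear,Spring} -> Bolt = 3*5 = 15, Hub = 3*2 = 6, Widget = 10*2 = 20.
Iteration 4: components of {Bolt,Hub,Widget} -> Panel = 20*1 = 20.
Iteration 5: no further components; recursion stops.
amt values: 1, 1, 2, 3, 10, 15, 6, 20, 20; the maximum is 20.

20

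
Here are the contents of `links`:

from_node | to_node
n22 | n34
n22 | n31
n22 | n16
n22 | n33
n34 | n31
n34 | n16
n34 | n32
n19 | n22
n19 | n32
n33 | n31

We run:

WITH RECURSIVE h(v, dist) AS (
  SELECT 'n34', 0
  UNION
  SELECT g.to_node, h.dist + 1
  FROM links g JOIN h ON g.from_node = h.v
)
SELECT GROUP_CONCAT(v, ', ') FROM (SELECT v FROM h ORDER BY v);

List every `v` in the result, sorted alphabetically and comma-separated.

n16, n31, n32, n34

Base: (n34, dist=0).
Iteration 1: edges from {n34} -> (n16, dist=1), (n31, dist=1), (n32, dist=1).
Iteration 2: no outgoing edges from {n16,n31,n32}; recursion stops.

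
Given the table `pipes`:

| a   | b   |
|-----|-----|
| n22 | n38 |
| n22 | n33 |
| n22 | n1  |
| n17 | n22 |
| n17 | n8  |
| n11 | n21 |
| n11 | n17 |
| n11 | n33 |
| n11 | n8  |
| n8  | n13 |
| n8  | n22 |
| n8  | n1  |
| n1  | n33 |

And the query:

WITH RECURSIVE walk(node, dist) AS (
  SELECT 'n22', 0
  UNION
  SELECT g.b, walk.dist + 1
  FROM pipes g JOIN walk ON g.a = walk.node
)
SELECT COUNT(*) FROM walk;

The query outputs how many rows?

Base: (n22, dist=0).
Iteration 1: edges from {n22} -> (n1, dist=1), (n33, dist=1), (n38, dist=1).
Iteration 2: edges from {n1,n33,n38} -> (n33, dist=2).
Iteration 3: no outgoing edges from {n33}; recursion stops.
Total rows emitted: 5.

5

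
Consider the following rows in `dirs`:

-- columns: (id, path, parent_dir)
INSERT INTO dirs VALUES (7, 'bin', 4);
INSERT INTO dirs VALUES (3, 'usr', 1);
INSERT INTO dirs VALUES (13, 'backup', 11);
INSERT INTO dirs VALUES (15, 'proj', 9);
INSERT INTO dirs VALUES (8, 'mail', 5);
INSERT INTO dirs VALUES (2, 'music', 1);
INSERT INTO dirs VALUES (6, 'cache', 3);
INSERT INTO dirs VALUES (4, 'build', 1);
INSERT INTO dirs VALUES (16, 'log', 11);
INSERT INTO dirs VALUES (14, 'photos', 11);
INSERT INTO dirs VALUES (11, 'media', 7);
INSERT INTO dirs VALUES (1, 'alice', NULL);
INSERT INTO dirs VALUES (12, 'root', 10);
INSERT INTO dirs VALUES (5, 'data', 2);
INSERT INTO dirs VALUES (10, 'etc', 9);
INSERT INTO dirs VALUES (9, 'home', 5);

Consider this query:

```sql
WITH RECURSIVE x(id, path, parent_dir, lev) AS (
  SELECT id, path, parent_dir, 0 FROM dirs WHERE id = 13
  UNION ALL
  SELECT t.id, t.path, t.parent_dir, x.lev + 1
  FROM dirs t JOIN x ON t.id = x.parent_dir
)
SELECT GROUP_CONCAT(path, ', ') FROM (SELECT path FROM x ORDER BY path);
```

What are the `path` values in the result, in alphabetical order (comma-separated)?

alice, backup, bin, build, media

Base: id=13 (backup), parent_dir=11, lev 0.
Iteration 1: join on id=11 -> media (id 11, parent_dir=7, lev 1).
Iteration 2: join on id=7 -> bin (id 7, parent_dir=4, lev 2).
Iteration 3: join on id=4 -> build (id 4, parent_dir=1, lev 3).
Iteration 4: join on id=1 -> alice (id 1, parent_dir=NULL, lev 4).
Iteration 5: parent_dir is NULL; no match; recursion stops.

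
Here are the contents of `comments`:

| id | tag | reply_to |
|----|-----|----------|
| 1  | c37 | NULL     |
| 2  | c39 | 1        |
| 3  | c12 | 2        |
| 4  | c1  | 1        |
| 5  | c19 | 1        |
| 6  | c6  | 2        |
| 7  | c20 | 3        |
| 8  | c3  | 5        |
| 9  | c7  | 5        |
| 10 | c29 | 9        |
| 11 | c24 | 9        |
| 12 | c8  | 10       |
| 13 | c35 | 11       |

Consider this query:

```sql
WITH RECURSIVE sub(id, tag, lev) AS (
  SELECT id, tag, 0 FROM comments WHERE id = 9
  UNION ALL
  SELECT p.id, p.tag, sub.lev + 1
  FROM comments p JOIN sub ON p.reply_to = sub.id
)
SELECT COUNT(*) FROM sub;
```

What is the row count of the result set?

Base: id=9 (c7) at lev 0.
Iteration 1: rows with reply_to in {9} -> c29 (id 10, lev 1), c24 (id 11, lev 1).
Iteration 2: rows with reply_to in {10,11} -> c8 (id 12, lev 2), c35 (id 13, lev 2).
Iteration 3: no rows with reply_to in {12,13}; recursion stops.
Total rows emitted: 5.

5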